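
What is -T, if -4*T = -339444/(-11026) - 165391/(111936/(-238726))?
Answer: 108844751989525/1234206336 ≈ 88190.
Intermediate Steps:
T = -108844751989525/1234206336 (T = -(-339444/(-11026) - 165391/(111936/(-238726)))/4 = -(-339444*(-1/11026) - 165391/(111936*(-1/238726)))/4 = -(169722/5513 - 165391/(-55968/119363))/4 = -(169722/5513 - 165391*(-119363/55968))/4 = -(169722/5513 + 19741565933/55968)/4 = -1/4*108844751989525/308551584 = -108844751989525/1234206336 ≈ -88190.)
-T = -1*(-108844751989525/1234206336) = 108844751989525/1234206336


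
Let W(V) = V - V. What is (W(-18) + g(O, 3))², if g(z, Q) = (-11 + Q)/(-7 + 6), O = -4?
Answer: 64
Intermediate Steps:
W(V) = 0
g(z, Q) = 11 - Q (g(z, Q) = (-11 + Q)/(-1) = (-11 + Q)*(-1) = 11 - Q)
(W(-18) + g(O, 3))² = (0 + (11 - 1*3))² = (0 + (11 - 3))² = (0 + 8)² = 8² = 64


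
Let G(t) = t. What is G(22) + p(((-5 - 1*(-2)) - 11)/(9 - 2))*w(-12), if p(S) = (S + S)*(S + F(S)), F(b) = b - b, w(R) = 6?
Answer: 70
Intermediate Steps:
F(b) = 0
p(S) = 2*S² (p(S) = (S + S)*(S + 0) = (2*S)*S = 2*S²)
G(22) + p(((-5 - 1*(-2)) - 11)/(9 - 2))*w(-12) = 22 + (2*(((-5 - 1*(-2)) - 11)/(9 - 2))²)*6 = 22 + (2*(((-5 + 2) - 11)/7)²)*6 = 22 + (2*((-3 - 11)*(⅐))²)*6 = 22 + (2*(-14*⅐)²)*6 = 22 + (2*(-2)²)*6 = 22 + (2*4)*6 = 22 + 8*6 = 22 + 48 = 70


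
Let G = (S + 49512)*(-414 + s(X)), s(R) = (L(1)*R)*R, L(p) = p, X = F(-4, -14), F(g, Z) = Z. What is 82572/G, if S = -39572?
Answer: -2949/77390 ≈ -0.038106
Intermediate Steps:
X = -14
s(R) = R² (s(R) = (1*R)*R = R*R = R²)
G = -2166920 (G = (-39572 + 49512)*(-414 + (-14)²) = 9940*(-414 + 196) = 9940*(-218) = -2166920)
82572/G = 82572/(-2166920) = 82572*(-1/2166920) = -2949/77390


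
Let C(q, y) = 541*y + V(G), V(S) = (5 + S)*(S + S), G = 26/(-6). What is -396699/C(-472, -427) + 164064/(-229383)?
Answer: 159285379031/158971212015 ≈ 1.0020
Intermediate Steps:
G = -13/3 (G = 26*(-1/6) = -13/3 ≈ -4.3333)
V(S) = 2*S*(5 + S) (V(S) = (5 + S)*(2*S) = 2*S*(5 + S))
C(q, y) = -52/9 + 541*y (C(q, y) = 541*y + 2*(-13/3)*(5 - 13/3) = 541*y + 2*(-13/3)*(2/3) = 541*y - 52/9 = -52/9 + 541*y)
-396699/C(-472, -427) + 164064/(-229383) = -396699/(-52/9 + 541*(-427)) + 164064/(-229383) = -396699/(-52/9 - 231007) + 164064*(-1/229383) = -396699/(-2079115/9) - 54688/76461 = -396699*(-9/2079115) - 54688/76461 = 3570291/2079115 - 54688/76461 = 159285379031/158971212015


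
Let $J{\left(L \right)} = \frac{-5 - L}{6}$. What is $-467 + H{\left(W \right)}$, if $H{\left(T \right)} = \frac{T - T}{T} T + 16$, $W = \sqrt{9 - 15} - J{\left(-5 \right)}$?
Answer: $-451$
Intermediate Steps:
$J{\left(L \right)} = - \frac{5}{6} - \frac{L}{6}$ ($J{\left(L \right)} = \left(-5 - L\right) \frac{1}{6} = - \frac{5}{6} - \frac{L}{6}$)
$W = i \sqrt{6}$ ($W = \sqrt{9 - 15} - \left(- \frac{5}{6} - - \frac{5}{6}\right) = \sqrt{-6} - \left(- \frac{5}{6} + \frac{5}{6}\right) = i \sqrt{6} - 0 = i \sqrt{6} + 0 = i \sqrt{6} \approx 2.4495 i$)
$H{\left(T \right)} = 16$ ($H{\left(T \right)} = \frac{0}{T} T + 16 = 0 T + 16 = 0 + 16 = 16$)
$-467 + H{\left(W \right)} = -467 + 16 = -451$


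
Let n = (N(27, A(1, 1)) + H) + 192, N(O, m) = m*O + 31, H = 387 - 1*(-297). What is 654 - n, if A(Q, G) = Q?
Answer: -280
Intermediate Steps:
H = 684 (H = 387 + 297 = 684)
N(O, m) = 31 + O*m (N(O, m) = O*m + 31 = 31 + O*m)
n = 934 (n = ((31 + 27*1) + 684) + 192 = ((31 + 27) + 684) + 192 = (58 + 684) + 192 = 742 + 192 = 934)
654 - n = 654 - 1*934 = 654 - 934 = -280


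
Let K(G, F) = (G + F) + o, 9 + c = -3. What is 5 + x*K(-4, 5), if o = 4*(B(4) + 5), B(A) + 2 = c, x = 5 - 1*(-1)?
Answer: -205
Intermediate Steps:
x = 6 (x = 5 + 1 = 6)
c = -12 (c = -9 - 3 = -12)
B(A) = -14 (B(A) = -2 - 12 = -14)
o = -36 (o = 4*(-14 + 5) = 4*(-9) = -36)
K(G, F) = -36 + F + G (K(G, F) = (G + F) - 36 = (F + G) - 36 = -36 + F + G)
5 + x*K(-4, 5) = 5 + 6*(-36 + 5 - 4) = 5 + 6*(-35) = 5 - 210 = -205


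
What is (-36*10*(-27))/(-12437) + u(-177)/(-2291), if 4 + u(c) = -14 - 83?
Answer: -21012383/28493167 ≈ -0.73745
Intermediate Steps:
u(c) = -101 (u(c) = -4 + (-14 - 83) = -4 - 97 = -101)
(-36*10*(-27))/(-12437) + u(-177)/(-2291) = (-36*10*(-27))/(-12437) - 101/(-2291) = -360*(-27)*(-1/12437) - 101*(-1/2291) = 9720*(-1/12437) + 101/2291 = -9720/12437 + 101/2291 = -21012383/28493167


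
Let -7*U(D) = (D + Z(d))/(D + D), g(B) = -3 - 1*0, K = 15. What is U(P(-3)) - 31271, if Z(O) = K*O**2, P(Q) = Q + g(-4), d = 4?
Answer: -437755/14 ≈ -31268.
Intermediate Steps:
g(B) = -3 (g(B) = -3 + 0 = -3)
P(Q) = -3 + Q (P(Q) = Q - 3 = -3 + Q)
Z(O) = 15*O**2
U(D) = -(240 + D)/(14*D) (U(D) = -(D + 15*4**2)/(7*(D + D)) = -(D + 15*16)/(7*(2*D)) = -(D + 240)*1/(2*D)/7 = -(240 + D)*1/(2*D)/7 = -(240 + D)/(14*D))
U(P(-3)) - 31271 = (-240 - (-3 - 3))/(14*(-3 - 3)) - 31271 = (1/14)*(-240 - 1*(-6))/(-6) - 31271 = (1/14)*(-1/6)*(-240 + 6) - 31271 = (1/14)*(-1/6)*(-234) - 31271 = 39/14 - 31271 = -437755/14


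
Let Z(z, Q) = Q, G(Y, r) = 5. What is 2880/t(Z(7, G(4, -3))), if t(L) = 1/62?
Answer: 178560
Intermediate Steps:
t(L) = 1/62
2880/t(Z(7, G(4, -3))) = 2880/(1/62) = 2880*62 = 178560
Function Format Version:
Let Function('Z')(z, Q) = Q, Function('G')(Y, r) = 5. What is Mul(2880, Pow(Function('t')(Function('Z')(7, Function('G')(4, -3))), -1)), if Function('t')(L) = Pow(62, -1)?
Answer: 178560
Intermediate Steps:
Function('t')(L) = Rational(1, 62)
Mul(2880, Pow(Function('t')(Function('Z')(7, Function('G')(4, -3))), -1)) = Mul(2880, Pow(Rational(1, 62), -1)) = Mul(2880, 62) = 178560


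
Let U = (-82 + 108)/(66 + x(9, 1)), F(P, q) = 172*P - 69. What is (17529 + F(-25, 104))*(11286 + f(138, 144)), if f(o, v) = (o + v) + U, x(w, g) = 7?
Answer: 11113488400/73 ≈ 1.5224e+8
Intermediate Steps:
F(P, q) = -69 + 172*P
U = 26/73 (U = (-82 + 108)/(66 + 7) = 26/73 ≈ 0.35616)
f(o, v) = 26/73 + o + v (f(o, v) = (o + v) + 26/73 = 26/73 + o + v)
(17529 + F(-25, 104))*(11286 + f(138, 144)) = (17529 + (-69 + 172*(-25)))*(11286 + (26/73 + 138 + 144)) = (17529 + (-69 - 4300))*(11286 + 20612/73) = (17529 - 4369)*(844490/73) = 13160*(844490/73) = 11113488400/73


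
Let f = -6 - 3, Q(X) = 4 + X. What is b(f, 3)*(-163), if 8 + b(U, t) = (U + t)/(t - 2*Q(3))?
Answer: 13366/11 ≈ 1215.1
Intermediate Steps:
f = -9
b(U, t) = -8 + (U + t)/(-14 + t) (b(U, t) = -8 + (U + t)/(t - 2*(4 + 3)) = -8 + (U + t)/(t - 2*7) = -8 + (U + t)/(t - 14) = -8 + (U + t)/(-14 + t))
b(f, 3)*(-163) = ((112 - 9 - 7*3)/(-14 + 3))*(-163) = ((112 - 9 - 21)/(-11))*(-163) = -1/11*82*(-163) = -82/11*(-163) = 13366/11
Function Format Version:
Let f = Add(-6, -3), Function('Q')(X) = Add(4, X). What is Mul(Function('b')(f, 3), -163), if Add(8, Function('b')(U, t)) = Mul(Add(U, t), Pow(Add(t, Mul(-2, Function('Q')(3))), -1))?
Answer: Rational(13366, 11) ≈ 1215.1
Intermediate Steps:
f = -9
Function('b')(U, t) = Add(-8, Mul(Pow(Add(-14, t), -1), Add(U, t))) (Function('b')(U, t) = Add(-8, Mul(Add(U, t), Pow(Add(t, Mul(-2, Add(4, 3))), -1))) = Add(-8, Mul(Add(U, t), Pow(Add(t, Mul(-2, 7)), -1))) = Add(-8, Mul(Add(U, t), Pow(Add(t, -14), -1))) = Add(-8, Mul(Add(U, t), Pow(Add(-14, t), -1))) = Add(-8, Mul(Pow(Add(-14, t), -1), Add(U, t))))
Mul(Function('b')(f, 3), -163) = Mul(Mul(Pow(Add(-14, 3), -1), Add(112, -9, Mul(-7, 3))), -163) = Mul(Mul(Pow(-11, -1), Add(112, -9, -21)), -163) = Mul(Mul(Rational(-1, 11), 82), -163) = Mul(Rational(-82, 11), -163) = Rational(13366, 11)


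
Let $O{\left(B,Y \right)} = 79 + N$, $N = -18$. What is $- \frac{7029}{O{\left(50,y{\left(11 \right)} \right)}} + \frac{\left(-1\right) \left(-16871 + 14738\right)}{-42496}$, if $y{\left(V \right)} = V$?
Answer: $- \frac{298834497}{2592256} \approx -115.28$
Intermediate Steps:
$O{\left(B,Y \right)} = 61$ ($O{\left(B,Y \right)} = 79 - 18 = 61$)
$- \frac{7029}{O{\left(50,y{\left(11 \right)} \right)}} + \frac{\left(-1\right) \left(-16871 + 14738\right)}{-42496} = - \frac{7029}{61} + \frac{\left(-1\right) \left(-16871 + 14738\right)}{-42496} = \left(-7029\right) \frac{1}{61} + \left(-1\right) \left(-2133\right) \left(- \frac{1}{42496}\right) = - \frac{7029}{61} + 2133 \left(- \frac{1}{42496}\right) = - \frac{7029}{61} - \frac{2133}{42496} = - \frac{298834497}{2592256}$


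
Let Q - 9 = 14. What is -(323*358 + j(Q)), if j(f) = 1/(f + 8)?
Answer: -3584655/31 ≈ -1.1563e+5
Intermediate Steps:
Q = 23 (Q = 9 + 14 = 23)
j(f) = 1/(8 + f)
-(323*358 + j(Q)) = -(323*358 + 1/(8 + 23)) = -(115634 + 1/31) = -1*3584655/31 = -3584655/31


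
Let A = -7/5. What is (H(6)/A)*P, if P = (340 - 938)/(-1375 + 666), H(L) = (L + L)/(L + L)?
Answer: -2990/4963 ≈ -0.60246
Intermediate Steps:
H(L) = 1 (H(L) = (2*L)/((2*L)) = (2*L)*(1/(2*L)) = 1)
A = -7/5 (A = -7*⅕ = -7/5 ≈ -1.4000)
P = 598/709 (P = -598/(-709) = -598*(-1/709) = 598/709 ≈ 0.84344)
(H(6)/A)*P = (1/(-7/5))*(598/709) = (1*(-5/7))*(598/709) = -5/7*598/709 = -2990/4963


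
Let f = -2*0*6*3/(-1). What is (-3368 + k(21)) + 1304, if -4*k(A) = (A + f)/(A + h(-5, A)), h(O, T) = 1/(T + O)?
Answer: -695652/337 ≈ -2064.3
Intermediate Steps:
h(O, T) = 1/(O + T)
f = 0 (f = -0*3*(-1) = -2*0*(-1) = 0*(-1) = 0)
k(A) = -A/(4*(A + 1/(-5 + A))) (k(A) = -(A + 0)/(4*(A + 1/(-5 + A))) = -A/(4*(A + 1/(-5 + A))))
(-3368 + k(21)) + 1304 = (-3368 - 1*21*(-5 + 21)/(4 + 4*21*(-5 + 21))) + 1304 = (-3368 - 1*21*16/(4 + 4*21*16)) + 1304 = (-3368 - 1*21*16/(4 + 1344)) + 1304 = (-3368 - 1*21*16/1348) + 1304 = (-3368 - 1*21*1/1348*16) + 1304 = (-3368 - 84/337) + 1304 = -1135100/337 + 1304 = -695652/337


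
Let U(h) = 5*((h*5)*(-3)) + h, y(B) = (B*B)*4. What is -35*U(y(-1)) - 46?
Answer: 10314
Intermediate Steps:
y(B) = 4*B**2 (y(B) = B**2*4 = 4*B**2)
U(h) = -74*h (U(h) = 5*((5*h)*(-3)) + h = 5*(-15*h) + h = -75*h + h = -74*h)
-35*U(y(-1)) - 46 = -(-2590)*4*(-1)**2 - 46 = -(-2590)*4*1 - 46 = -(-2590)*4 - 46 = -35*(-296) - 46 = 10360 - 46 = 10314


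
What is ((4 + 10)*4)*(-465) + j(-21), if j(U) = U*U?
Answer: -25599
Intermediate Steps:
j(U) = U²
((4 + 10)*4)*(-465) + j(-21) = ((4 + 10)*4)*(-465) + (-21)² = (14*4)*(-465) + 441 = 56*(-465) + 441 = -26040 + 441 = -25599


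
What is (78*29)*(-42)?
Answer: -95004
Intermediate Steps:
(78*29)*(-42) = 2262*(-42) = -95004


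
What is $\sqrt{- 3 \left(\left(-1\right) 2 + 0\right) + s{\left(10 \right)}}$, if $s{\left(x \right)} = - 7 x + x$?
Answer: $3 i \sqrt{6} \approx 7.3485 i$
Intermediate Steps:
$s{\left(x \right)} = - 6 x$
$\sqrt{- 3 \left(\left(-1\right) 2 + 0\right) + s{\left(10 \right)}} = \sqrt{- 3 \left(\left(-1\right) 2 + 0\right) - 60} = \sqrt{- 3 \left(-2 + 0\right) - 60} = \sqrt{\left(-3\right) \left(-2\right) - 60} = \sqrt{6 - 60} = \sqrt{-54} = 3 i \sqrt{6}$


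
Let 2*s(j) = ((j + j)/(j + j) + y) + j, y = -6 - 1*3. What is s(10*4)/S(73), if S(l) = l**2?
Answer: 16/5329 ≈ 0.0030024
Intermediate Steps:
y = -9 (y = -6 - 3 = -9)
s(j) = -4 + j/2 (s(j) = (((j + j)/(j + j) - 9) + j)/2 = (((2*j)/((2*j)) - 9) + j)/2 = (((2*j)*(1/(2*j)) - 9) + j)/2 = ((1 - 9) + j)/2 = (-8 + j)/2 = -4 + j/2)
s(10*4)/S(73) = (-4 + (10*4)/2)/(73**2) = (-4 + (1/2)*40)/5329 = (-4 + 20)*(1/5329) = 16*(1/5329) = 16/5329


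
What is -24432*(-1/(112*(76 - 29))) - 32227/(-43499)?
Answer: 77025656/14311171 ≈ 5.3822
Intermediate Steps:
-24432*(-1/(112*(76 - 29))) - 32227/(-43499) = -24432/((-112*47)) - 32227*(-1/43499) = -24432/(-5264) + 32227/43499 = -24432*(-1/5264) + 32227/43499 = 1527/329 + 32227/43499 = 77025656/14311171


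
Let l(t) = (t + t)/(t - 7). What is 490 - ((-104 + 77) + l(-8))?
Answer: 7739/15 ≈ 515.93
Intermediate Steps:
l(t) = 2*t/(-7 + t) (l(t) = (2*t)/(-7 + t) = 2*t/(-7 + t))
490 - ((-104 + 77) + l(-8)) = 490 - ((-104 + 77) + 2*(-8)/(-7 - 8)) = 490 - (-27 + 2*(-8)/(-15)) = 490 - (-27 + 2*(-8)*(-1/15)) = 490 - (-27 + 16/15) = 490 - 1*(-389/15) = 490 + 389/15 = 7739/15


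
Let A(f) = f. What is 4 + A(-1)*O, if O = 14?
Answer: -10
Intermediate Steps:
4 + A(-1)*O = 4 - 1*14 = 4 - 14 = -10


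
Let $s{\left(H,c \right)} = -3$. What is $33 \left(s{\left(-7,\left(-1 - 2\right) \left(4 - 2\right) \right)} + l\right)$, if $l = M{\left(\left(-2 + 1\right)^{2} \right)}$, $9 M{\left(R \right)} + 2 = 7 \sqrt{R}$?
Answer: $- \frac{242}{3} \approx -80.667$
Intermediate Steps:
$M{\left(R \right)} = - \frac{2}{9} + \frac{7 \sqrt{R}}{9}$
$l = \frac{5}{9}$ ($l = - \frac{2}{9} + \frac{7 \sqrt{\left(-2 + 1\right)^{2}}}{9} = - \frac{2}{9} + \frac{7 \sqrt{\left(-1\right)^{2}}}{9} = - \frac{2}{9} + \frac{7 \sqrt{1}}{9} = - \frac{2}{9} + \frac{7}{9} \cdot 1 = - \frac{2}{9} + \frac{7}{9} = \frac{5}{9} \approx 0.55556$)
$33 \left(s{\left(-7,\left(-1 - 2\right) \left(4 - 2\right) \right)} + l\right) = 33 \left(-3 + \frac{5}{9}\right) = 33 \left(- \frac{22}{9}\right) = - \frac{242}{3}$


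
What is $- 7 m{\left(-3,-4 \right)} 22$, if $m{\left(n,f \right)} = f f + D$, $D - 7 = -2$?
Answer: $-3234$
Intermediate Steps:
$D = 5$ ($D = 7 - 2 = 5$)
$m{\left(n,f \right)} = 5 + f^{2}$ ($m{\left(n,f \right)} = f f + 5 = f^{2} + 5 = 5 + f^{2}$)
$- 7 m{\left(-3,-4 \right)} 22 = - 7 \left(5 + \left(-4\right)^{2}\right) 22 = - 7 \left(5 + 16\right) 22 = \left(-7\right) 21 \cdot 22 = \left(-147\right) 22 = -3234$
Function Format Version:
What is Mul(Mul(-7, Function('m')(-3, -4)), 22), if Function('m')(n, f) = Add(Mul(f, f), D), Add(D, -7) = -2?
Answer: -3234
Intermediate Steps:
D = 5 (D = Add(7, -2) = 5)
Function('m')(n, f) = Add(5, Pow(f, 2)) (Function('m')(n, f) = Add(Mul(f, f), 5) = Add(Pow(f, 2), 5) = Add(5, Pow(f, 2)))
Mul(Mul(-7, Function('m')(-3, -4)), 22) = Mul(Mul(-7, Add(5, Pow(-4, 2))), 22) = Mul(Mul(-7, Add(5, 16)), 22) = Mul(Mul(-7, 21), 22) = Mul(-147, 22) = -3234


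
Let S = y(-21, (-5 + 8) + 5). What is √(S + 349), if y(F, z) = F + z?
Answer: 4*√21 ≈ 18.330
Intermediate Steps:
S = -13 (S = -21 + ((-5 + 8) + 5) = -21 + (3 + 5) = -21 + 8 = -13)
√(S + 349) = √(-13 + 349) = √336 = 4*√21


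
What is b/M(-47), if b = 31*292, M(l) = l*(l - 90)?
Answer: 9052/6439 ≈ 1.4058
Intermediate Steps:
M(l) = l*(-90 + l)
b = 9052
b/M(-47) = 9052/((-47*(-90 - 47))) = 9052/((-47*(-137))) = 9052/6439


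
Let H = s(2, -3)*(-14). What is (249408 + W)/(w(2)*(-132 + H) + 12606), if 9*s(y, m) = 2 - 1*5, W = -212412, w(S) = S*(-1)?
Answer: 55494/19291 ≈ 2.8767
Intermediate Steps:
w(S) = -S
s(y, m) = -1/3 (s(y, m) = (2 - 1*5)/9 = (2 - 5)/9 = (1/9)*(-3) = -1/3)
H = 14/3 (H = -1/3*(-14) = 14/3 ≈ 4.6667)
(249408 + W)/(w(2)*(-132 + H) + 12606) = (249408 - 212412)/((-1*2)*(-132 + 14/3) + 12606) = 36996/(-2*(-382/3) + 12606) = 36996/(764/3 + 12606) = 36996/(38582/3) = 36996*(3/38582) = 55494/19291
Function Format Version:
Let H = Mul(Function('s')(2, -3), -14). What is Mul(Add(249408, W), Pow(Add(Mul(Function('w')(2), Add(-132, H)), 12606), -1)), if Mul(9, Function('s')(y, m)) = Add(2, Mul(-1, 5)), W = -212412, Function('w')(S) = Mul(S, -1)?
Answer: Rational(55494, 19291) ≈ 2.8767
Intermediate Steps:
Function('w')(S) = Mul(-1, S)
Function('s')(y, m) = Rational(-1, 3) (Function('s')(y, m) = Mul(Rational(1, 9), Add(2, Mul(-1, 5))) = Mul(Rational(1, 9), Add(2, -5)) = Mul(Rational(1, 9), -3) = Rational(-1, 3))
H = Rational(14, 3) (H = Mul(Rational(-1, 3), -14) = Rational(14, 3) ≈ 4.6667)
Mul(Add(249408, W), Pow(Add(Mul(Function('w')(2), Add(-132, H)), 12606), -1)) = Mul(Add(249408, -212412), Pow(Add(Mul(Mul(-1, 2), Add(-132, Rational(14, 3))), 12606), -1)) = Mul(36996, Pow(Add(Mul(-2, Rational(-382, 3)), 12606), -1)) = Mul(36996, Pow(Add(Rational(764, 3), 12606), -1)) = Mul(36996, Pow(Rational(38582, 3), -1)) = Mul(36996, Rational(3, 38582)) = Rational(55494, 19291)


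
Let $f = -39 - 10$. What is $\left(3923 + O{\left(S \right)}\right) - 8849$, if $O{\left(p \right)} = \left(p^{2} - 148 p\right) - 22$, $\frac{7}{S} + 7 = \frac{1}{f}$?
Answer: $- \frac{567946063}{118336} \approx -4799.4$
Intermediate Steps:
$f = -49$
$S = - \frac{343}{344}$ ($S = \frac{7}{-7 + \frac{1}{-49}} = \frac{7}{-7 - \frac{1}{49}} = \frac{7}{- \frac{344}{49}} = 7 \left(- \frac{49}{344}\right) = - \frac{343}{344} \approx -0.99709$)
$O{\left(p \right)} = -22 + p^{2} - 148 p$
$\left(3923 + O{\left(S \right)}\right) - 8849 = \left(3923 - \left(- \frac{10799}{86} - \frac{117649}{118336}\right)\right) - 8849 = \left(3923 + \left(-22 + \frac{117649}{118336} + \frac{12691}{86}\right)\right) - 8849 = \left(3923 + \frac{14977073}{118336}\right) - 8849 = \frac{479209201}{118336} - 8849 = - \frac{567946063}{118336}$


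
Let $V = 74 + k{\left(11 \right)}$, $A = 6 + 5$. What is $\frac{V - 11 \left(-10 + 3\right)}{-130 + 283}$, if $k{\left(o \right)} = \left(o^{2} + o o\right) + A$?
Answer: $\frac{404}{153} \approx 2.6405$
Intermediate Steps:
$A = 11$
$k{\left(o \right)} = 11 + 2 o^{2}$ ($k{\left(o \right)} = \left(o^{2} + o o\right) + 11 = \left(o^{2} + o^{2}\right) + 11 = 2 o^{2} + 11 = 11 + 2 o^{2}$)
$V = 327$ ($V = 74 + \left(11 + 2 \cdot 11^{2}\right) = 74 + \left(11 + 2 \cdot 121\right) = 74 + \left(11 + 242\right) = 74 + 253 = 327$)
$\frac{V - 11 \left(-10 + 3\right)}{-130 + 283} = \frac{327 - 11 \left(-10 + 3\right)}{-130 + 283} = \frac{327 - -77}{153} = \left(327 + 77\right) \frac{1}{153} = 404 \cdot \frac{1}{153} = \frac{404}{153}$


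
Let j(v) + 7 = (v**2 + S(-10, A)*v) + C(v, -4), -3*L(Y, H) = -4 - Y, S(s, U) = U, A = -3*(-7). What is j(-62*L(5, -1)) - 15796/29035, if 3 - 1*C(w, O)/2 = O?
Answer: 891271599/29035 ≈ 30696.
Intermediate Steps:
A = 21
C(w, O) = 6 - 2*O
L(Y, H) = 4/3 + Y/3 (L(Y, H) = -(-4 - Y)/3 = 4/3 + Y/3)
j(v) = 7 + v**2 + 21*v (j(v) = -7 + ((v**2 + 21*v) + (6 - 2*(-4))) = -7 + ((v**2 + 21*v) + (6 + 8)) = -7 + ((v**2 + 21*v) + 14) = -7 + (14 + v**2 + 21*v) = 7 + v**2 + 21*v)
j(-62*L(5, -1)) - 15796/29035 = (7 + (-62*(4/3 + (1/3)*5))**2 + 21*(-62*(4/3 + (1/3)*5))) - 15796/29035 = (7 + (-62*(4/3 + 5/3))**2 + 21*(-62*(4/3 + 5/3))) - 15796*1/29035 = (7 + (-62*3)**2 + 21*(-62*3)) - 15796/29035 = (7 + (-186)**2 + 21*(-186)) - 15796/29035 = (7 + 34596 - 3906) - 15796/29035 = 30697 - 15796/29035 = 891271599/29035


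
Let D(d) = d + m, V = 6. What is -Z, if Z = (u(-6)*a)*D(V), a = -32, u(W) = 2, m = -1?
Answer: 320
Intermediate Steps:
D(d) = -1 + d (D(d) = d - 1 = -1 + d)
Z = -320 (Z = (2*(-32))*(-1 + 6) = -64*5 = -320)
-Z = -1*(-320) = 320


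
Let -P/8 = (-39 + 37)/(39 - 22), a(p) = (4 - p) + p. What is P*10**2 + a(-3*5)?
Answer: 1668/17 ≈ 98.118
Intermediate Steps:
a(p) = 4
P = 16/17 (P = -8*(-39 + 37)/(39 - 22) = -(-16)/17 = -8*(-2/17) = 16/17 ≈ 0.94118)
P*10**2 + a(-3*5) = (16/17)*10**2 + 4 = (16/17)*100 + 4 = 1600/17 + 4 = 1668/17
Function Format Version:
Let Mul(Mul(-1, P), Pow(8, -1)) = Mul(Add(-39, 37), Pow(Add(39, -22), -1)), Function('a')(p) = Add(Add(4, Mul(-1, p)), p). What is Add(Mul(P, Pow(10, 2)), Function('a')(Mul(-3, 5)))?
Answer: Rational(1668, 17) ≈ 98.118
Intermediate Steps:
Function('a')(p) = 4
P = Rational(16, 17) (P = Mul(-8, Mul(Add(-39, 37), Pow(Add(39, -22), -1))) = Mul(-8, Mul(-2, Pow(17, -1))) = Mul(-8, Mul(-2, Rational(1, 17))) = Mul(-8, Rational(-2, 17)) = Rational(16, 17) ≈ 0.94118)
Add(Mul(P, Pow(10, 2)), Function('a')(Mul(-3, 5))) = Add(Mul(Rational(16, 17), Pow(10, 2)), 4) = Add(Mul(Rational(16, 17), 100), 4) = Add(Rational(1600, 17), 4) = Rational(1668, 17)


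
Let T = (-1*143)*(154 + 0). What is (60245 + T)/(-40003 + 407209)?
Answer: 12741/122402 ≈ 0.10409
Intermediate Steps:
T = -22022 (T = -143*154 = -22022)
(60245 + T)/(-40003 + 407209) = (60245 - 22022)/(-40003 + 407209) = 38223/367206 = 38223*(1/367206) = 12741/122402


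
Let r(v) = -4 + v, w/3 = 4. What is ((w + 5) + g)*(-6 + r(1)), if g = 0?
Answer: -153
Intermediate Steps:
w = 12 (w = 3*4 = 12)
((w + 5) + g)*(-6 + r(1)) = ((12 + 5) + 0)*(-6 + (-4 + 1)) = (17 + 0)*(-6 - 3) = 17*(-9) = -153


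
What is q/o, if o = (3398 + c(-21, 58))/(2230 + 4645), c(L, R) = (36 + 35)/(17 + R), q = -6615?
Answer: -3410859375/254921 ≈ -13380.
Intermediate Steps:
c(L, R) = 71/(17 + R)
o = 254921/515625 (o = (3398 + 71/(17 + 58))/(2230 + 4645) = (3398 + 71/75)/6875 = (3398 + 71*(1/75))*(1/6875) = (3398 + 71/75)*(1/6875) = (254921/75)*(1/6875) = 254921/515625 ≈ 0.49439)
q/o = -6615/254921/515625 = -6615*515625/254921 = -3410859375/254921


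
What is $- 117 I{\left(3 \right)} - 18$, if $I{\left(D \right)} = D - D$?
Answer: $-18$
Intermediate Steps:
$I{\left(D \right)} = 0$
$- 117 I{\left(3 \right)} - 18 = \left(-117\right) 0 - 18 = 0 - 18 = -18$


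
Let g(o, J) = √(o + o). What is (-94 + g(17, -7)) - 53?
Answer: -147 + √34 ≈ -141.17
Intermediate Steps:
g(o, J) = √2*√o (g(o, J) = √(2*o) = √2*√o)
(-94 + g(17, -7)) - 53 = (-94 + √2*√17) - 53 = (-94 + √34) - 53 = -147 + √34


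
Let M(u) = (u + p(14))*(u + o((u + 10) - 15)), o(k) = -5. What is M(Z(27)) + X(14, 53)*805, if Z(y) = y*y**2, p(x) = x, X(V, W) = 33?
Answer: 387624131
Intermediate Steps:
Z(y) = y**3
M(u) = (-5 + u)*(14 + u) (M(u) = (u + 14)*(u - 5) = (14 + u)*(-5 + u) = (-5 + u)*(14 + u))
M(Z(27)) + X(14, 53)*805 = (-70 + (27**3)**2 + 9*27**3) + 33*805 = (-70 + 19683**2 + 9*19683) + 26565 = (-70 + 387420489 + 177147) + 26565 = 387597566 + 26565 = 387624131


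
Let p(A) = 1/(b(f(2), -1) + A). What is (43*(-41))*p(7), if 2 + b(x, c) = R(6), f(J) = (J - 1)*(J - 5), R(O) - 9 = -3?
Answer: -1763/11 ≈ -160.27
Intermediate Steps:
R(O) = 6 (R(O) = 9 - 3 = 6)
f(J) = (-1 + J)*(-5 + J)
b(x, c) = 4 (b(x, c) = -2 + 6 = 4)
p(A) = 1/(4 + A)
(43*(-41))*p(7) = (43*(-41))/(4 + 7) = -1763/11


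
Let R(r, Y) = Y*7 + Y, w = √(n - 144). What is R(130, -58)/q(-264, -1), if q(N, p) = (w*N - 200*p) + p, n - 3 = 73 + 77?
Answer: 464/593 ≈ 0.78246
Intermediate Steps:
n = 153 (n = 3 + (73 + 77) = 3 + 150 = 153)
w = 3 (w = √(153 - 144) = √9 = 3)
q(N, p) = -199*p + 3*N (q(N, p) = (3*N - 200*p) + p = (-200*p + 3*N) + p = -199*p + 3*N)
R(r, Y) = 8*Y (R(r, Y) = 7*Y + Y = 8*Y)
R(130, -58)/q(-264, -1) = (8*(-58))/(-199*(-1) + 3*(-264)) = -464/(199 - 792) = -464/(-593) = -464*(-1/593) = 464/593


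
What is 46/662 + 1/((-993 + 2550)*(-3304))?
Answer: 118319213/1702772568 ≈ 0.069486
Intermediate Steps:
46/662 + 1/((-993 + 2550)*(-3304)) = 46*(1/662) - 1/3304/1557 = 23/331 + (1/1557)*(-1/3304) = 23/331 - 1/5144328 = 118319213/1702772568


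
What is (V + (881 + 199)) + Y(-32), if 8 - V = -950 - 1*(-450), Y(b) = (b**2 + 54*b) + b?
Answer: 852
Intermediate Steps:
Y(b) = b**2 + 55*b
V = 508 (V = 8 - (-950 - 1*(-450)) = 8 - (-950 + 450) = 8 - 1*(-500) = 8 + 500 = 508)
(V + (881 + 199)) + Y(-32) = (508 + (881 + 199)) - 32*(55 - 32) = (508 + 1080) - 32*23 = 1588 - 736 = 852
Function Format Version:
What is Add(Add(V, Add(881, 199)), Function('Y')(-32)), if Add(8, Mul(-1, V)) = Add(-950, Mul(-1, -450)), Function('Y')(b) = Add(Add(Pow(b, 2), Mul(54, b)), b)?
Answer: 852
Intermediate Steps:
Function('Y')(b) = Add(Pow(b, 2), Mul(55, b))
V = 508 (V = Add(8, Mul(-1, Add(-950, Mul(-1, -450)))) = Add(8, Mul(-1, Add(-950, 450))) = Add(8, Mul(-1, -500)) = Add(8, 500) = 508)
Add(Add(V, Add(881, 199)), Function('Y')(-32)) = Add(Add(508, Add(881, 199)), Mul(-32, Add(55, -32))) = Add(Add(508, 1080), Mul(-32, 23)) = Add(1588, -736) = 852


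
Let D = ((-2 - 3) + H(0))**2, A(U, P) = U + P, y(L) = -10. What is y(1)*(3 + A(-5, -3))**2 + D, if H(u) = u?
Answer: -225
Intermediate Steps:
A(U, P) = P + U
D = 25 (D = ((-2 - 3) + 0)**2 = (-5 + 0)**2 = (-5)**2 = 25)
y(1)*(3 + A(-5, -3))**2 + D = -10*(3 + (-3 - 5))**2 + 25 = -10*(3 - 8)**2 + 25 = -10*(-5)**2 + 25 = -10*25 + 25 = -250 + 25 = -225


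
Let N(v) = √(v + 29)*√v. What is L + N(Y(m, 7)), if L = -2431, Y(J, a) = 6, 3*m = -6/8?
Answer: -2431 + √210 ≈ -2416.5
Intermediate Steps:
m = -¼ (m = (-6/8)/3 = (-6*⅛)/3 = (⅓)*(-¾) = -¼ ≈ -0.25000)
N(v) = √v*√(29 + v) (N(v) = √(29 + v)*√v = √v*√(29 + v))
L + N(Y(m, 7)) = -2431 + √6*√(29 + 6) = -2431 + √6*√35 = -2431 + √210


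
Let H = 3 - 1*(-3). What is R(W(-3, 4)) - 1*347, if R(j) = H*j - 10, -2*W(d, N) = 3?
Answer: -366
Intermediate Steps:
W(d, N) = -3/2 (W(d, N) = -1/2*3 = -3/2)
H = 6 (H = 3 + 3 = 6)
R(j) = -10 + 6*j (R(j) = 6*j - 10 = -10 + 6*j)
R(W(-3, 4)) - 1*347 = (-10 + 6*(-3/2)) - 1*347 = (-10 - 9) - 347 = -19 - 347 = -366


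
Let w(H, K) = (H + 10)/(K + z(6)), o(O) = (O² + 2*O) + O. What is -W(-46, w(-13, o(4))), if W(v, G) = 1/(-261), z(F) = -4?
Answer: 1/261 ≈ 0.0038314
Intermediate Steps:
o(O) = O² + 3*O
w(H, K) = (10 + H)/(-4 + K) (w(H, K) = (H + 10)/(K - 4) = (10 + H)/(-4 + K))
W(v, G) = -1/261
-W(-46, w(-13, o(4))) = -1*(-1/261) = 1/261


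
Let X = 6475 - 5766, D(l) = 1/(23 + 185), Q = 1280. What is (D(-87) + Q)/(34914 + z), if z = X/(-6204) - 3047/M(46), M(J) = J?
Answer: 9497615193/258568980124 ≈ 0.036731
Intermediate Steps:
D(l) = 1/208
X = 709
z = -9468101/142692 (z = 709/(-6204) - 3047/46 = 709*(-1/6204) - 3047*1/46 = -709/6204 - 3047/46 = -9468101/142692 ≈ -66.353)
(D(-87) + Q)/(34914 + z) = (1/208 + 1280)/(34914 - 9468101/142692) = 266241/(208*(4972480387/142692)) = (266241/208)*(142692/4972480387) = 9497615193/258568980124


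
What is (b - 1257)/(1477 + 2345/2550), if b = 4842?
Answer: 1828350/753739 ≈ 2.4257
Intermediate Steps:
(b - 1257)/(1477 + 2345/2550) = (4842 - 1257)/(1477 + 2345/2550) = 3585/(1477 + 2345*(1/2550)) = 3585/(1477 + 469/510) = 3585/(753739/510) = 3585*(510/753739) = 1828350/753739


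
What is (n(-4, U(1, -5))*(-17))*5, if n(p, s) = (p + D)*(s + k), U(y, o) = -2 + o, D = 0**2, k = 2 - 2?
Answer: -2380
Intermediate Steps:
k = 0
D = 0
n(p, s) = p*s (n(p, s) = (p + 0)*(s + 0) = p*s)
(n(-4, U(1, -5))*(-17))*5 = (-4*(-2 - 5)*(-17))*5 = (-4*(-7)*(-17))*5 = (28*(-17))*5 = -476*5 = -2380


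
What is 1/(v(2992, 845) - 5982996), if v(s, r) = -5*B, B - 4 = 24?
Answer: -1/5983136 ≈ -1.6714e-7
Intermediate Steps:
B = 28 (B = 4 + 24 = 28)
v(s, r) = -140 (v(s, r) = -5*28 = -140)
1/(v(2992, 845) - 5982996) = 1/(-140 - 5982996) = 1/(-5983136) = -1/5983136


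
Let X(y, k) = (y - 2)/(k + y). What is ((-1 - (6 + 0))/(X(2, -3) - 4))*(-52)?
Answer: -91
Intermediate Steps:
X(y, k) = (-2 + y)/(k + y)
((-1 - (6 + 0))/(X(2, -3) - 4))*(-52) = ((-1 - (6 + 0))/((-2 + 2)/(-3 + 2) - 4))*(-52) = ((-1 - 1*6)/(0/(-1) - 4))*(-52) = ((-1 - 6)/(-1*0 - 4))*(-52) = -7/(0 - 4)*(-52) = -7/(-4)*(-52) = -7*(-¼)*(-52) = (7/4)*(-52) = -91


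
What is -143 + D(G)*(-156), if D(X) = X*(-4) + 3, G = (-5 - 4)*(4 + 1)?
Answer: -28691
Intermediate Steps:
G = -45 (G = -9*5 = -45)
D(X) = 3 - 4*X (D(X) = -4*X + 3 = 3 - 4*X)
-143 + D(G)*(-156) = -143 + (3 - 4*(-45))*(-156) = -143 + (3 + 180)*(-156) = -143 + 183*(-156) = -143 - 28548 = -28691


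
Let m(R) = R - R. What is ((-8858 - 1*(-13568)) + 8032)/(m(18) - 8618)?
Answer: -6371/4309 ≈ -1.4785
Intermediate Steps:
m(R) = 0
((-8858 - 1*(-13568)) + 8032)/(m(18) - 8618) = ((-8858 - 1*(-13568)) + 8032)/(0 - 8618) = ((-8858 + 13568) + 8032)/(-8618) = (4710 + 8032)*(-1/8618) = 12742*(-1/8618) = -6371/4309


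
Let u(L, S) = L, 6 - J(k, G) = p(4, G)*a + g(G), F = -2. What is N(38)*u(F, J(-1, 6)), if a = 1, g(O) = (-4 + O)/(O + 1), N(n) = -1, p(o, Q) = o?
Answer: 2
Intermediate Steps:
g(O) = (-4 + O)/(1 + O)
J(k, G) = 2 - (-4 + G)/(1 + G) (J(k, G) = 6 - (4*1 + (-4 + G)/(1 + G)) = 6 - (4 + (-4 + G)/(1 + G)) = 6 + (-4 - (-4 + G)/(1 + G)) = 2 - (-4 + G)/(1 + G))
N(38)*u(F, J(-1, 6)) = -1*(-2) = 2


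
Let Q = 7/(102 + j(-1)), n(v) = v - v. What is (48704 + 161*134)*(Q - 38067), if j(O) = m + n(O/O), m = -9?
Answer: -82933287424/31 ≈ -2.6753e+9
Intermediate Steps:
n(v) = 0
j(O) = -9 (j(O) = -9 + 0 = -9)
Q = 7/93 (Q = 7/(102 - 9) = 7/93 ≈ 0.075269)
(48704 + 161*134)*(Q - 38067) = (48704 + 161*134)*(7/93 - 38067) = (48704 + 21574)*(-3540224/93) = 70278*(-3540224/93) = -82933287424/31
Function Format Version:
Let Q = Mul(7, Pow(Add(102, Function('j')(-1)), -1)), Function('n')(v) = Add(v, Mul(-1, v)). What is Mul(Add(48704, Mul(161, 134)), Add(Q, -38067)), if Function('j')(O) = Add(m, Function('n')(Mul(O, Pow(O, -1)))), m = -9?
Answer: Rational(-82933287424, 31) ≈ -2.6753e+9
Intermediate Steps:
Function('n')(v) = 0
Function('j')(O) = -9 (Function('j')(O) = Add(-9, 0) = -9)
Q = Rational(7, 93) (Q = Mul(7, Pow(Add(102, -9), -1)) = Mul(7, Pow(93, -1)) = Mul(7, Rational(1, 93)) = Rational(7, 93) ≈ 0.075269)
Mul(Add(48704, Mul(161, 134)), Add(Q, -38067)) = Mul(Add(48704, Mul(161, 134)), Add(Rational(7, 93), -38067)) = Mul(Add(48704, 21574), Rational(-3540224, 93)) = Mul(70278, Rational(-3540224, 93)) = Rational(-82933287424, 31)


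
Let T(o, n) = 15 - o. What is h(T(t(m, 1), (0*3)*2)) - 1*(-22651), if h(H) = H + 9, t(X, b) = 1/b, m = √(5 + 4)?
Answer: 22674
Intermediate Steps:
m = 3 (m = √9 = 3)
h(H) = 9 + H
h(T(t(m, 1), (0*3)*2)) - 1*(-22651) = (9 + (15 - 1/1)) - 1*(-22651) = (9 + (15 - 1*1)) + 22651 = (9 + (15 - 1)) + 22651 = (9 + 14) + 22651 = 23 + 22651 = 22674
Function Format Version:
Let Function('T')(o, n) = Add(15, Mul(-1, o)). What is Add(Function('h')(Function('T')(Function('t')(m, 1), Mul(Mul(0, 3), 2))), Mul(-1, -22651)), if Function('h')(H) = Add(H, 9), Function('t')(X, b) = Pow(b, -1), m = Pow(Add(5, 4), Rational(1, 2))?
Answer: 22674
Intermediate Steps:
m = 3 (m = Pow(9, Rational(1, 2)) = 3)
Function('h')(H) = Add(9, H)
Add(Function('h')(Function('T')(Function('t')(m, 1), Mul(Mul(0, 3), 2))), Mul(-1, -22651)) = Add(Add(9, Add(15, Mul(-1, Pow(1, -1)))), Mul(-1, -22651)) = Add(Add(9, Add(15, Mul(-1, 1))), 22651) = Add(Add(9, Add(15, -1)), 22651) = Add(Add(9, 14), 22651) = Add(23, 22651) = 22674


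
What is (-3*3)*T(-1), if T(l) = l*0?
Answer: 0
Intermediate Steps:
T(l) = 0
(-3*3)*T(-1) = -3*3*0 = -9*0 = 0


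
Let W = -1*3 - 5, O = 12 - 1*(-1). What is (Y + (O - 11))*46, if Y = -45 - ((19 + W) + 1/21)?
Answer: -52210/21 ≈ -2486.2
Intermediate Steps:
O = 13 (O = 12 + 1 = 13)
W = -8 (W = -3 - 5 = -8)
Y = -1177/21 (Y = -45 - ((19 - 8) + 1/21) = -45 - (11 + 1/21) = -45 - 1*232/21 = -45 - 232/21 = -1177/21 ≈ -56.048)
(Y + (O - 11))*46 = (-1177/21 + (13 - 11))*46 = (-1177/21 + 2)*46 = -1135/21*46 = -52210/21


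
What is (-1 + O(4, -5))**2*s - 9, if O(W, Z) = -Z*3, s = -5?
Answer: -989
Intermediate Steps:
O(W, Z) = -3*Z
(-1 + O(4, -5))**2*s - 9 = (-1 - 3*(-5))**2*(-5) - 9 = (-1 + 15)**2*(-5) - 9 = 14**2*(-5) - 9 = 196*(-5) - 9 = -980 - 9 = -989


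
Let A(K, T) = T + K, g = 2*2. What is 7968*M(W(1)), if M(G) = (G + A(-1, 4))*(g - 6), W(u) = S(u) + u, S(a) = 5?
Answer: -143424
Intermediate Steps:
g = 4
W(u) = 5 + u
A(K, T) = K + T
M(G) = -6 - 2*G (M(G) = (G + (-1 + 4))*(4 - 6) = (G + 3)*(-2) = (3 + G)*(-2) = -6 - 2*G)
7968*M(W(1)) = 7968*(-6 - 2*(5 + 1)) = 7968*(-6 - 2*6) = 7968*(-6 - 12) = 7968*(-18) = -143424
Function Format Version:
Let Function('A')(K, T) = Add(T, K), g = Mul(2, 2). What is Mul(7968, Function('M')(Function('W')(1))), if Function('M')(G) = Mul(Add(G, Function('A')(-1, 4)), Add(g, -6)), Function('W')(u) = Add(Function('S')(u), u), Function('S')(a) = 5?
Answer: -143424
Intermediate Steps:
g = 4
Function('W')(u) = Add(5, u)
Function('A')(K, T) = Add(K, T)
Function('M')(G) = Add(-6, Mul(-2, G)) (Function('M')(G) = Mul(Add(G, Add(-1, 4)), Add(4, -6)) = Mul(Add(G, 3), -2) = Mul(Add(3, G), -2) = Add(-6, Mul(-2, G)))
Mul(7968, Function('M')(Function('W')(1))) = Mul(7968, Add(-6, Mul(-2, Add(5, 1)))) = Mul(7968, Add(-6, Mul(-2, 6))) = Mul(7968, Add(-6, -12)) = Mul(7968, -18) = -143424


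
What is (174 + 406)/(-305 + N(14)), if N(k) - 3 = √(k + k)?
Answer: -755/393 - 5*√7/393 ≈ -1.9548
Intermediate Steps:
N(k) = 3 + √2*√k (N(k) = 3 + √(k + k) = 3 + √(2*k) = 3 + √2*√k)
(174 + 406)/(-305 + N(14)) = (174 + 406)/(-305 + (3 + √2*√14)) = 580/(-305 + (3 + 2*√7)) = 580/(-302 + 2*√7)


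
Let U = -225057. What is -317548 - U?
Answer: -92491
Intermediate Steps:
-317548 - U = -317548 - 1*(-225057) = -317548 + 225057 = -92491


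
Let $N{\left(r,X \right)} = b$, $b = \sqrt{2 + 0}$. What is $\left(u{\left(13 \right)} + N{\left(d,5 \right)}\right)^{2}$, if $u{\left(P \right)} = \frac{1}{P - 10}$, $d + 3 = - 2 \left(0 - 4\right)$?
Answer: $\frac{19}{9} + \frac{2 \sqrt{2}}{3} \approx 3.0539$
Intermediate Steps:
$d = 5$ ($d = -3 - 2 \left(0 - 4\right) = -3 - -8 = -3 + 8 = 5$)
$u{\left(P \right)} = \frac{1}{-10 + P}$
$b = \sqrt{2} \approx 1.4142$
$N{\left(r,X \right)} = \sqrt{2}$
$\left(u{\left(13 \right)} + N{\left(d,5 \right)}\right)^{2} = \left(\frac{1}{-10 + 13} + \sqrt{2}\right)^{2} = \left(\frac{1}{3} + \sqrt{2}\right)^{2}$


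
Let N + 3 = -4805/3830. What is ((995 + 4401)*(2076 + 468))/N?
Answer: -10515206784/3259 ≈ -3.2265e+6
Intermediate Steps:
N = -3259/766 (N = -3 - 4805/3830 = -3 - 4805*1/3830 = -3 - 961/766 = -3259/766 ≈ -4.2546)
((995 + 4401)*(2076 + 468))/N = ((995 + 4401)*(2076 + 468))/(-3259/766) = (5396*2544)*(-766/3259) = 13727424*(-766/3259) = -10515206784/3259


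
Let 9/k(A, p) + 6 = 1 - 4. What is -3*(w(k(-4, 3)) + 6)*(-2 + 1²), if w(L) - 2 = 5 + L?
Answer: 36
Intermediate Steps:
k(A, p) = -1 (k(A, p) = 9/(-6 + (1 - 4)) = 9/(-6 - 3) = 9/(-9) = 9*(-⅑) = -1)
w(L) = 7 + L (w(L) = 2 + (5 + L) = 7 + L)
-3*(w(k(-4, 3)) + 6)*(-2 + 1²) = -3*((7 - 1) + 6)*(-2 + 1²) = -3*(6 + 6)*(-2 + 1) = -36*(-1) = -3*(-12) = 36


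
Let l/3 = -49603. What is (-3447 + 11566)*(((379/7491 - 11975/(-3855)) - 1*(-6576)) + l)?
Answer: -741045608387169/641729 ≈ -1.1548e+9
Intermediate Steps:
l = -148809 (l = 3*(-49603) = -148809)
(-3447 + 11566)*(((379/7491 - 11975/(-3855)) - 1*(-6576)) + l) = (-3447 + 11566)*(((379/7491 - 11975/(-3855)) - 1*(-6576)) - 148809) = 8119*(((379*(1/7491) - 11975*(-1/3855)) + 6576) - 148809) = 8119*(((379/7491 + 2395/771) + 6576) - 148809) = 8119*((2025906/641729 + 6576) - 148809) = 8119*(4222035810/641729 - 148809) = 8119*(-91273014951/641729) = -741045608387169/641729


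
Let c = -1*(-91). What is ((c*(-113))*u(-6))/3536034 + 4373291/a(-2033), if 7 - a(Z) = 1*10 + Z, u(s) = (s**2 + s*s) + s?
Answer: 2577121325259/1196358170 ≈ 2154.1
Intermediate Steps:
u(s) = s + 2*s**2 (u(s) = (s**2 + s**2) + s = 2*s**2 + s = s + 2*s**2)
a(Z) = -3 - Z (a(Z) = 7 - (1*10 + Z) = 7 - (10 + Z) = 7 + (-10 - Z) = -3 - Z)
c = 91
((c*(-113))*u(-6))/3536034 + 4373291/a(-2033) = ((91*(-113))*(-6*(1 + 2*(-6))))/3536034 + 4373291/(-3 - 1*(-2033)) = -(-61698)*(1 - 12)*(1/3536034) + 4373291/(-3 + 2033) = -(-61698)*(-11)*(1/3536034) + 4373291/2030 = -10283*66*(1/3536034) + 4373291*(1/2030) = -678678*1/3536034 + 4373291/2030 = -113113/589339 + 4373291/2030 = 2577121325259/1196358170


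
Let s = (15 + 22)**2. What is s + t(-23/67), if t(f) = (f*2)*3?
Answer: 91585/67 ≈ 1366.9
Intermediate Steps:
t(f) = 6*f (t(f) = (2*f)*3 = 6*f)
s = 1369 (s = 37**2 = 1369)
s + t(-23/67) = 1369 + 6*(-23/67) = 1369 - 138/67 = 91585/67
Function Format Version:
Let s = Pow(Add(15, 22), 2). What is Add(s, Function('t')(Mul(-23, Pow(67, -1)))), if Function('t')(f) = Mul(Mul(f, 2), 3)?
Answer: Rational(91585, 67) ≈ 1366.9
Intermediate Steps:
Function('t')(f) = Mul(6, f) (Function('t')(f) = Mul(Mul(2, f), 3) = Mul(6, f))
s = 1369 (s = Pow(37, 2) = 1369)
Add(s, Function('t')(Mul(-23, Pow(67, -1)))) = Add(1369, Mul(6, Mul(-23, Pow(67, -1)))) = Add(1369, Mul(6, Mul(-23, Rational(1, 67)))) = Add(1369, Mul(6, Rational(-23, 67))) = Add(1369, Rational(-138, 67)) = Rational(91585, 67)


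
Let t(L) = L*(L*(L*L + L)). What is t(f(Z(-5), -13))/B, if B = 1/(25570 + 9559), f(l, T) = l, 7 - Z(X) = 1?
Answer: 53115048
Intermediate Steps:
Z(X) = 6 (Z(X) = 7 - 1*1 = 7 - 1 = 6)
B = 1/35129 ≈ 2.8467e-5
t(L) = L²*(L + L²) (t(L) = L*(L*(L² + L)) = L*(L*(L + L²)) = L²*(L + L²))
t(f(Z(-5), -13))/B = (6³*(1 + 6))/(1/35129) = (216*7)*35129 = 1512*35129 = 53115048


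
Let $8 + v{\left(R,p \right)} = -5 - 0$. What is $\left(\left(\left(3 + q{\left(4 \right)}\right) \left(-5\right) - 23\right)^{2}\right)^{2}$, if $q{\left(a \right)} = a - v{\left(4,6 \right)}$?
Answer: $228886641$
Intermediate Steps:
$v{\left(R,p \right)} = -13$ ($v{\left(R,p \right)} = -8 - 5 = -13$)
$q{\left(a \right)} = 13 + a$ ($q{\left(a \right)} = a - -13 = a + 13 = 13 + a$)
$\left(\left(\left(3 + q{\left(4 \right)}\right) \left(-5\right) - 23\right)^{2}\right)^{2} = \left(\left(\left(3 + \left(13 + 4\right)\right) \left(-5\right) - 23\right)^{2}\right)^{2} = \left(\left(\left(3 + 17\right) \left(-5\right) - 23\right)^{2}\right)^{2} = \left(\left(20 \left(-5\right) - 23\right)^{2}\right)^{2} = \left(\left(-100 - 23\right)^{2}\right)^{2} = \left(\left(-123\right)^{2}\right)^{2} = 15129^{2} = 228886641$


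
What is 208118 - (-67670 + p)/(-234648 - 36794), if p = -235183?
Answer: 56491663303/271442 ≈ 2.0812e+5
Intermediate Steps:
208118 - (-67670 + p)/(-234648 - 36794) = 208118 - (-67670 - 235183)/(-234648 - 36794) = 208118 - (-302853)/(-271442) = 208118 - (-302853)*(-1)/271442 = 208118 - 1*302853/271442 = 208118 - 302853/271442 = 56491663303/271442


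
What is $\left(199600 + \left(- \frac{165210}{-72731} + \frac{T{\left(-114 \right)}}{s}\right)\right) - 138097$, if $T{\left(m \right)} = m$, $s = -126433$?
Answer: $\frac{565577792247333}{9195598523} \approx 61505.0$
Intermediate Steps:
$\left(199600 + \left(- \frac{165210}{-72731} + \frac{T{\left(-114 \right)}}{s}\right)\right) - 138097 = \left(199600 - \left(- \frac{165210}{72731} - \frac{114}{126433}\right)\right) - 138097 = \left(199600 - - \frac{20896287264}{9195598523}\right) - 138097 = \left(199600 + \left(\frac{165210}{72731} + \frac{114}{126433}\right)\right) - 138097 = \left(199600 + \frac{20896287264}{9195598523}\right) - 138097 = \frac{1835462361478064}{9195598523} - 138097 = \frac{565577792247333}{9195598523}$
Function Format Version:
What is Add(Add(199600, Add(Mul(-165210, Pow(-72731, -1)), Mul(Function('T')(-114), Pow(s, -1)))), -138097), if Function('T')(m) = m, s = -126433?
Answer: Rational(565577792247333, 9195598523) ≈ 61505.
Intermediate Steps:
Add(Add(199600, Add(Mul(-165210, Pow(-72731, -1)), Mul(Function('T')(-114), Pow(s, -1)))), -138097) = Add(Add(199600, Add(Mul(-165210, Pow(-72731, -1)), Mul(-114, Pow(-126433, -1)))), -138097) = Add(Add(199600, Add(Mul(-165210, Rational(-1, 72731)), Mul(-114, Rational(-1, 126433)))), -138097) = Add(Add(199600, Add(Rational(165210, 72731), Rational(114, 126433))), -138097) = Add(Add(199600, Rational(20896287264, 9195598523)), -138097) = Add(Rational(1835462361478064, 9195598523), -138097) = Rational(565577792247333, 9195598523)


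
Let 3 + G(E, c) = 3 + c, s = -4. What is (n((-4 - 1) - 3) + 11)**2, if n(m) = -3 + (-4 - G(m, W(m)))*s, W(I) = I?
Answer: 64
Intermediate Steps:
G(E, c) = c (G(E, c) = -3 + (3 + c) = c)
n(m) = 13 + 4*m (n(m) = -3 + (-4 - m)*(-4) = -3 + (16 + 4*m) = 13 + 4*m)
(n((-4 - 1) - 3) + 11)**2 = ((13 + 4*((-4 - 1) - 3)) + 11)**2 = ((13 + 4*(-5 - 3)) + 11)**2 = ((13 + 4*(-8)) + 11)**2 = ((13 - 32) + 11)**2 = (-19 + 11)**2 = (-8)**2 = 64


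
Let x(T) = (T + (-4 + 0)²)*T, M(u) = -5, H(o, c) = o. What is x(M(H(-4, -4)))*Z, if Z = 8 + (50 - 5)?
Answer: -2915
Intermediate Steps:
Z = 53 (Z = 8 + 45 = 53)
x(T) = T*(16 + T) (x(T) = (T + (-4)²)*T = (T + 16)*T = (16 + T)*T = T*(16 + T))
x(M(H(-4, -4)))*Z = -5*(16 - 5)*53 = -5*11*53 = -55*53 = -2915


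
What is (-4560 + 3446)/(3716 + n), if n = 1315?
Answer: -1114/5031 ≈ -0.22143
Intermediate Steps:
(-4560 + 3446)/(3716 + n) = (-4560 + 3446)/(3716 + 1315) = -1114/5031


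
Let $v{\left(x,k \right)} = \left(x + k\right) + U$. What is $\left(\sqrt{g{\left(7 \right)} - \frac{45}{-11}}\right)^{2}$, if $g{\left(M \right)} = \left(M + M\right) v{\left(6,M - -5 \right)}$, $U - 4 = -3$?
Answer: $\frac{2971}{11} \approx 270.09$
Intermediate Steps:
$U = 1$ ($U = 4 - 3 = 1$)
$v{\left(x,k \right)} = 1 + k + x$ ($v{\left(x,k \right)} = \left(x + k\right) + 1 = \left(k + x\right) + 1 = 1 + k + x$)
$g{\left(M \right)} = 2 M \left(12 + M\right)$ ($g{\left(M \right)} = \left(M + M\right) \left(1 + \left(M - -5\right) + 6\right) = 2 M \left(1 + \left(M + 5\right) + 6\right) = 2 M \left(1 + \left(5 + M\right) + 6\right) = 2 M \left(12 + M\right)$)
$\left(\sqrt{g{\left(7 \right)} - \frac{45}{-11}}\right)^{2} = \left(\sqrt{2 \cdot 7 \left(12 + 7\right) - \frac{45}{-11}}\right)^{2} = \left(\sqrt{2 \cdot 7 \cdot 19 - - \frac{45}{11}}\right)^{2} = \left(\sqrt{266 + \frac{45}{11}}\right)^{2} = \left(\sqrt{\frac{2971}{11}}\right)^{2} = \left(\frac{\sqrt{32681}}{11}\right)^{2} = \frac{2971}{11}$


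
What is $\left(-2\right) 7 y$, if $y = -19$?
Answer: $266$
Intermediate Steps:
$\left(-2\right) 7 y = \left(-2\right) 7 \left(-19\right) = \left(-14\right) \left(-19\right) = 266$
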